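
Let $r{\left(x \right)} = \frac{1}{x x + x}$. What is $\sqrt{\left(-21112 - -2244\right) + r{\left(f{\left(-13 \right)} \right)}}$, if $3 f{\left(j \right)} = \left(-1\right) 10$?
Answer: $\frac{i \sqrt{92452570}}{70} \approx 137.36 i$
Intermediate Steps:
$f{\left(j \right)} = - \frac{10}{3}$ ($f{\left(j \right)} = \frac{\left(-1\right) 10}{3} = \frac{1}{3} \left(-10\right) = - \frac{10}{3}$)
$r{\left(x \right)} = \frac{1}{x + x^{2}}$ ($r{\left(x \right)} = \frac{1}{x^{2} + x} = \frac{1}{x + x^{2}}$)
$\sqrt{\left(-21112 - -2244\right) + r{\left(f{\left(-13 \right)} \right)}} = \sqrt{\left(-21112 - -2244\right) + \frac{1}{\left(- \frac{10}{3}\right) \left(1 - \frac{10}{3}\right)}} = \sqrt{\left(-21112 + 2244\right) - \frac{3}{10 \left(- \frac{7}{3}\right)}} = \sqrt{-18868 - - \frac{9}{70}} = \sqrt{-18868 + \frac{9}{70}} = \sqrt{- \frac{1320751}{70}} = \frac{i \sqrt{92452570}}{70}$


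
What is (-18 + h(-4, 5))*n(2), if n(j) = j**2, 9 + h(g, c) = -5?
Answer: -128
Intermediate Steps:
h(g, c) = -14 (h(g, c) = -9 - 5 = -14)
(-18 + h(-4, 5))*n(2) = (-18 - 14)*2**2 = -32*4 = -128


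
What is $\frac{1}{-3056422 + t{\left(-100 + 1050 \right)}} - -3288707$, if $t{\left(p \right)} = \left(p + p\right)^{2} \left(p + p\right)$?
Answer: $\frac{22547189636573647}{6855943578} \approx 3.2887 \cdot 10^{6}$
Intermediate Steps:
$t{\left(p \right)} = 8 p^{3}$ ($t{\left(p \right)} = \left(2 p\right)^{2} \cdot 2 p = 4 p^{2} \cdot 2 p = 8 p^{3}$)
$\frac{1}{-3056422 + t{\left(-100 + 1050 \right)}} - -3288707 = \frac{1}{-3056422 + 8 \left(-100 + 1050\right)^{3}} - -3288707 = \frac{1}{-3056422 + 8 \cdot 950^{3}} + 3288707 = \frac{1}{-3056422 + 8 \cdot 857375000} + 3288707 = \frac{1}{-3056422 + 6859000000} + 3288707 = \frac{1}{6855943578} + 3288707 = \frac{22547189636573647}{6855943578}$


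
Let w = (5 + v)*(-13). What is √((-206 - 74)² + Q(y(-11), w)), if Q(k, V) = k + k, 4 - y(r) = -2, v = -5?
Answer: 2*√19603 ≈ 280.02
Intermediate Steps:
y(r) = 6 (y(r) = 4 - 1*(-2) = 4 + 2 = 6)
w = 0 (w = (5 - 5)*(-13) = 0*(-13) = 0)
Q(k, V) = 2*k
√((-206 - 74)² + Q(y(-11), w)) = √((-206 - 74)² + 2*6) = √((-280)² + 12) = √(78400 + 12) = √78412 = 2*√19603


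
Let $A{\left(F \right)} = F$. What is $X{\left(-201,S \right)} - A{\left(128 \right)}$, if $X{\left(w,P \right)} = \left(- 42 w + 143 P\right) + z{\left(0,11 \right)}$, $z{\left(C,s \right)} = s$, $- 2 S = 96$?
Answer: $1461$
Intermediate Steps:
$S = -48$ ($S = \left(- \frac{1}{2}\right) 96 = -48$)
$X{\left(w,P \right)} = 11 - 42 w + 143 P$ ($X{\left(w,P \right)} = \left(- 42 w + 143 P\right) + 11 = 11 - 42 w + 143 P$)
$X{\left(-201,S \right)} - A{\left(128 \right)} = \left(11 - -8442 + 143 \left(-48\right)\right) - 128 = \left(11 + 8442 - 6864\right) - 128 = 1589 - 128 = 1461$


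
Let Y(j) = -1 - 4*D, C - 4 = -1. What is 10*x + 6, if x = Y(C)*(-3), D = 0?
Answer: 36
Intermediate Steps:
C = 3 (C = 4 - 1 = 3)
Y(j) = -1 (Y(j) = -1 - 4*0 = -1 + 0 = -1)
x = 3 (x = -1*(-3) = 3)
10*x + 6 = 10*3 + 6 = 30 + 6 = 36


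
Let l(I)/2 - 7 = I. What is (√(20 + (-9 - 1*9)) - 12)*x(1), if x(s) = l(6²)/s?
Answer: -1032 + 86*√2 ≈ -910.38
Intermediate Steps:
l(I) = 14 + 2*I
x(s) = 86/s (x(s) = (14 + 2*6²)/s = (14 + 2*36)/s = (14 + 72)/s = 86/s)
(√(20 + (-9 - 1*9)) - 12)*x(1) = (√(20 + (-9 - 1*9)) - 12)*(86/1) = (√(20 + (-9 - 9)) - 12)*(86*1) = (√(20 - 18) - 12)*86 = (√2 - 12)*86 = (-12 + √2)*86 = -1032 + 86*√2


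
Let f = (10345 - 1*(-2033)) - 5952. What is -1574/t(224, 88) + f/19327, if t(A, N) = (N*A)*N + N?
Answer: 72188599/217710372 ≈ 0.33158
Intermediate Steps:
f = 6426 (f = (10345 + 2033) - 5952 = 12378 - 5952 = 6426)
t(A, N) = N + A*N**2 (t(A, N) = (A*N)*N + N = A*N**2 + N = N + A*N**2)
-1574/t(224, 88) + f/19327 = -1574*1/(88*(1 + 224*88)) + 6426/19327 = -1574*1/(88*(1 + 19712)) + 6426*(1/19327) = -1574/(88*19713) + 918/2761 = -1574/1734744 + 918/2761 = -1574*1/1734744 + 918/2761 = -787/867372 + 918/2761 = 72188599/217710372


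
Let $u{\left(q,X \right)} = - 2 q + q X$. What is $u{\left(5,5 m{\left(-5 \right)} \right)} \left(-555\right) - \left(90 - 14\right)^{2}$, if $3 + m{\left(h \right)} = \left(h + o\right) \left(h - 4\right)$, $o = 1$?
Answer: $-458101$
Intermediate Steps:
$m{\left(h \right)} = -3 + \left(1 + h\right) \left(-4 + h\right)$ ($m{\left(h \right)} = -3 + \left(h + 1\right) \left(h - 4\right) = -3 + \left(1 + h\right) \left(-4 + h\right)$)
$u{\left(q,X \right)} = - 2 q + X q$
$u{\left(5,5 m{\left(-5 \right)} \right)} \left(-555\right) - \left(90 - 14\right)^{2} = 5 \left(-2 + 5 \left(-7 + \left(-5\right)^{2} - -15\right)\right) \left(-555\right) - \left(90 - 14\right)^{2} = 5 \left(-2 + 5 \left(-7 + 25 + 15\right)\right) \left(-555\right) - 76^{2} = 5 \left(-2 + 5 \cdot 33\right) \left(-555\right) - 5776 = 5 \left(-2 + 165\right) \left(-555\right) - 5776 = 5 \cdot 163 \left(-555\right) - 5776 = 815 \left(-555\right) - 5776 = -452325 - 5776 = -458101$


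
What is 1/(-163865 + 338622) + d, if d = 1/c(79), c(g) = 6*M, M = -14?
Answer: -174673/14679588 ≈ -0.011899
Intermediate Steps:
c(g) = -84 (c(g) = 6*(-14) = -84)
d = -1/84 (d = 1/(-84) = -1/84 ≈ -0.011905)
1/(-163865 + 338622) + d = 1/(-163865 + 338622) - 1/84 = 1/174757 - 1/84 = -174673/14679588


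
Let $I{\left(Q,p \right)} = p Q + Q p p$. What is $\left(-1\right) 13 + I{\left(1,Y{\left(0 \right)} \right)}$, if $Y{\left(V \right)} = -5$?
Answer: $7$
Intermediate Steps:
$I{\left(Q,p \right)} = Q p + Q p^{2}$
$\left(-1\right) 13 + I{\left(1,Y{\left(0 \right)} \right)} = \left(-1\right) 13 + 1 \left(-5\right) \left(1 - 5\right) = -13 + 1 \left(-5\right) \left(-4\right) = -13 + 20 = 7$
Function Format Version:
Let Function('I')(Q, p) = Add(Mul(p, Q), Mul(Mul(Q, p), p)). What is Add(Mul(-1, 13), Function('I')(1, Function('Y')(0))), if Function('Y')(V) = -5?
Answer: 7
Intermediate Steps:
Function('I')(Q, p) = Add(Mul(Q, p), Mul(Q, Pow(p, 2)))
Add(Mul(-1, 13), Function('I')(1, Function('Y')(0))) = Add(Mul(-1, 13), Mul(1, -5, Add(1, -5))) = Add(-13, Mul(1, -5, -4)) = Add(-13, 20) = 7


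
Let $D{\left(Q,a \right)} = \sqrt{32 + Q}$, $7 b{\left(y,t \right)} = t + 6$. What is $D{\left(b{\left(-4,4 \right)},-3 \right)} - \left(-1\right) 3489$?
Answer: $3489 + \frac{3 \sqrt{182}}{7} \approx 3494.8$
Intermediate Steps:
$b{\left(y,t \right)} = \frac{6}{7} + \frac{t}{7}$ ($b{\left(y,t \right)} = \frac{t + 6}{7} = \frac{6 + t}{7} = \frac{6}{7} + \frac{t}{7}$)
$D{\left(b{\left(-4,4 \right)},-3 \right)} - \left(-1\right) 3489 = \sqrt{32 + \left(\frac{6}{7} + \frac{1}{7} \cdot 4\right)} - \left(-1\right) 3489 = \sqrt{32 + \left(\frac{6}{7} + \frac{4}{7}\right)} - -3489 = \sqrt{32 + \frac{10}{7}} + 3489 = \sqrt{\frac{234}{7}} + 3489 = \frac{3 \sqrt{182}}{7} + 3489 = 3489 + \frac{3 \sqrt{182}}{7}$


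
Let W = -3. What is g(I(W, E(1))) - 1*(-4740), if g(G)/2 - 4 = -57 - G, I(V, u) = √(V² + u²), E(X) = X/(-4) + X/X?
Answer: 4634 - 3*√17/2 ≈ 4627.8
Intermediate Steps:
E(X) = 1 - X/4 (E(X) = X*(-¼) + 1 = -X/4 + 1 = 1 - X/4)
g(G) = -106 - 2*G (g(G) = 8 + 2*(-57 - G) = 8 + (-114 - 2*G) = -106 - 2*G)
g(I(W, E(1))) - 1*(-4740) = (-106 - 2*√((-3)² + (1 - ¼*1)²)) - 1*(-4740) = (-106 - 2*√(9 + (1 - ¼)²)) + 4740 = (-106 - 2*√(9 + (¾)²)) + 4740 = (-106 - 2*√(9 + 9/16)) + 4740 = (-106 - 3*√17/2) + 4740 = 4634 - 3*√17/2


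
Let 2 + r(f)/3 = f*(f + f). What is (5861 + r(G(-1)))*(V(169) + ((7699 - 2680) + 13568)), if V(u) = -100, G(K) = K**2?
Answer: 108352307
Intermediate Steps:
r(f) = -6 + 6*f**2 (r(f) = -6 + 3*(f*(f + f)) = -6 + 3*(f*(2*f)) = -6 + 3*(2*f**2) = -6 + 6*f**2)
(5861 + r(G(-1)))*(V(169) + ((7699 - 2680) + 13568)) = (5861 + (-6 + 6*((-1)**2)**2))*(-100 + ((7699 - 2680) + 13568)) = (5861 + (-6 + 6*1**2))*(-100 + (5019 + 13568)) = (5861 + (-6 + 6*1))*(-100 + 18587) = (5861 + (-6 + 6))*18487 = (5861 + 0)*18487 = 5861*18487 = 108352307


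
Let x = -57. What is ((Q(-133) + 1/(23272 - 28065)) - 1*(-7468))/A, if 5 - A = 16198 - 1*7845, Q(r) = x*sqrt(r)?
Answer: -35794123/40011964 + 57*I*sqrt(133)/8348 ≈ -0.89459 + 0.078744*I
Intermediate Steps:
Q(r) = -57*sqrt(r)
A = -8348 (A = 5 - (16198 - 1*7845) = 5 - (16198 - 7845) = 5 - 1*8353 = 5 - 8353 = -8348)
((Q(-133) + 1/(23272 - 28065)) - 1*(-7468))/A = ((-57*I*sqrt(133) + 1/(23272 - 28065)) - 1*(-7468))/(-8348) = ((-57*I*sqrt(133) + 1/(-4793)) + 7468)*(-1/8348) = ((-57*I*sqrt(133) - 1/4793) + 7468)*(-1/8348) = ((-1/4793 - 57*I*sqrt(133)) + 7468)*(-1/8348) = (35794123/4793 - 57*I*sqrt(133))*(-1/8348) = -35794123/40011964 + 57*I*sqrt(133)/8348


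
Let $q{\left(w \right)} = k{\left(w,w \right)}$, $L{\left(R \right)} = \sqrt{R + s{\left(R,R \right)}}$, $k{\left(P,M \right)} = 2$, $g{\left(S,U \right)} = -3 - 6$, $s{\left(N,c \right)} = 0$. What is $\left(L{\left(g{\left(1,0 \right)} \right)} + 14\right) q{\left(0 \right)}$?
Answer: $28 + 6 i \approx 28.0 + 6.0 i$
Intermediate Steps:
$g{\left(S,U \right)} = -9$ ($g{\left(S,U \right)} = -3 - 6 = -9$)
$L{\left(R \right)} = \sqrt{R}$ ($L{\left(R \right)} = \sqrt{R + 0} = \sqrt{R}$)
$q{\left(w \right)} = 2$
$\left(L{\left(g{\left(1,0 \right)} \right)} + 14\right) q{\left(0 \right)} = \left(\sqrt{-9} + 14\right) 2 = \left(3 i + 14\right) 2 = \left(14 + 3 i\right) 2 = 28 + 6 i$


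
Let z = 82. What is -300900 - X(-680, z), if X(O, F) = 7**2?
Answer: -300949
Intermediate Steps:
X(O, F) = 49
-300900 - X(-680, z) = -300900 - 1*49 = -300900 - 49 = -300949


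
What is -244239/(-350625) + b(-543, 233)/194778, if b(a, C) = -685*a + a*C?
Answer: 436694057/223183125 ≈ 1.9567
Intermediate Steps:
b(a, C) = -685*a + C*a
-244239/(-350625) + b(-543, 233)/194778 = -244239/(-350625) - 543*(-685 + 233)/194778 = -244239*(-1/350625) - 543*(-452)*(1/194778) = 4789/6875 + 245436*(1/194778) = 4789/6875 + 40906/32463 = 436694057/223183125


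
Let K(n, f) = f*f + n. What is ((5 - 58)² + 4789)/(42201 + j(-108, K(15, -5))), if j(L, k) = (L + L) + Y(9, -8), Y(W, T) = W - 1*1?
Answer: 7598/41993 ≈ 0.18093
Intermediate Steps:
Y(W, T) = -1 + W (Y(W, T) = W - 1 = -1 + W)
K(n, f) = n + f² (K(n, f) = f² + n = n + f²)
j(L, k) = 8 + 2*L (j(L, k) = (L + L) + (-1 + 9) = 2*L + 8 = 8 + 2*L)
((5 - 58)² + 4789)/(42201 + j(-108, K(15, -5))) = ((5 - 58)² + 4789)/(42201 + (8 + 2*(-108))) = ((-53)² + 4789)/(42201 + (8 - 216)) = (2809 + 4789)/(42201 - 208) = 7598/41993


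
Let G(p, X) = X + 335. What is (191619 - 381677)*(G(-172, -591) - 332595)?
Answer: 63260995358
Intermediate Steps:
G(p, X) = 335 + X
(191619 - 381677)*(G(-172, -591) - 332595) = (191619 - 381677)*((335 - 591) - 332595) = -190058*(-256 - 332595) = -190058*(-332851) = 63260995358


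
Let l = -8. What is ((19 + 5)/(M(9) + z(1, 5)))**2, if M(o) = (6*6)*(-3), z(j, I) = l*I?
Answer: 36/1369 ≈ 0.026297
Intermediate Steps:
z(j, I) = -8*I
M(o) = -108 (M(o) = 36*(-3) = -108)
((19 + 5)/(M(9) + z(1, 5)))**2 = ((19 + 5)/(-108 - 8*5))**2 = (24/(-108 - 40))**2 = (24/(-148))**2 = (24*(-1/148))**2 = (-6/37)**2 = 36/1369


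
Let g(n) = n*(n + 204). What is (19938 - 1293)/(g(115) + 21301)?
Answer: 18645/57986 ≈ 0.32154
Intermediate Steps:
g(n) = n*(204 + n)
(19938 - 1293)/(g(115) + 21301) = (19938 - 1293)/(115*(204 + 115) + 21301) = 18645/(115*319 + 21301) = 18645/(36685 + 21301) = 18645/57986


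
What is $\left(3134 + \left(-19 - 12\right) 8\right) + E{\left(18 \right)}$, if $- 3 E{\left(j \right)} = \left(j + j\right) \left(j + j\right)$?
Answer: $2454$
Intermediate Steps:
$E{\left(j \right)} = - \frac{4 j^{2}}{3}$ ($E{\left(j \right)} = - \frac{\left(j + j\right) \left(j + j\right)}{3} = - \frac{2 j 2 j}{3} = - \frac{4 j^{2}}{3}$)
$\left(3134 + \left(-19 - 12\right) 8\right) + E{\left(18 \right)} = \left(3134 + \left(-19 - 12\right) 8\right) - \frac{4 \cdot 18^{2}}{3} = \left(3134 - 248\right) - 432 = 2886 - 432 = 2454$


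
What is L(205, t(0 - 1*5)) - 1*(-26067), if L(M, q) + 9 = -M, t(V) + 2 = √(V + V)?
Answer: 25853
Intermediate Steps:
t(V) = -2 + √2*√V (t(V) = -2 + √(V + V) = -2 + √(2*V) = -2 + √2*√V)
L(M, q) = -9 - M
L(205, t(0 - 1*5)) - 1*(-26067) = (-9 - 1*205) - 1*(-26067) = (-9 - 205) + 26067 = -214 + 26067 = 25853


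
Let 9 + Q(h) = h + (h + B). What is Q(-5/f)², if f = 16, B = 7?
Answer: 441/64 ≈ 6.8906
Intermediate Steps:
Q(h) = -2 + 2*h (Q(h) = -9 + (h + (h + 7)) = -9 + (h + (7 + h)) = -9 + (7 + 2*h) = -2 + 2*h)
Q(-5/f)² = (-2 + 2*(-5/16))² = (-2 - 5/8)² = (-21/8)² = 441/64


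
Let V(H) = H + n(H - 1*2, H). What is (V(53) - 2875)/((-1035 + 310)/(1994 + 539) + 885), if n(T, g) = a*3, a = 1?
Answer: -7140527/2240980 ≈ -3.1863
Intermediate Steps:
n(T, g) = 3 (n(T, g) = 1*3 = 3)
V(H) = 3 + H (V(H) = H + 3 = 3 + H)
(V(53) - 2875)/((-1035 + 310)/(1994 + 539) + 885) = ((3 + 53) - 2875)/((-1035 + 310)/(1994 + 539) + 885) = (56 - 2875)/(-725/2533 + 885) = -2819/(-725*1/2533 + 885) = -2819/(-725/2533 + 885) = -2819/2240980/2533 = -2819*2533/2240980 = -7140527/2240980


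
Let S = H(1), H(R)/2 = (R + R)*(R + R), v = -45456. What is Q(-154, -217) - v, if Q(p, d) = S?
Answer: 45464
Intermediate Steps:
H(R) = 8*R**2 (H(R) = 2*((R + R)*(R + R)) = 2*((2*R)*(2*R)) = 2*(4*R**2) = 8*R**2)
S = 8 (S = 8*1**2 = 8*1 = 8)
Q(p, d) = 8
Q(-154, -217) - v = 8 - 1*(-45456) = 8 + 45456 = 45464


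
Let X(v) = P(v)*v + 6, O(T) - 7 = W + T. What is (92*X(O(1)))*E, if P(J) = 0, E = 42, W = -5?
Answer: 23184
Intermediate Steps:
O(T) = 2 + T (O(T) = 7 + (-5 + T) = 2 + T)
X(v) = 6 (X(v) = 0*v + 6 = 0 + 6 = 6)
(92*X(O(1)))*E = (92*6)*42 = 552*42 = 23184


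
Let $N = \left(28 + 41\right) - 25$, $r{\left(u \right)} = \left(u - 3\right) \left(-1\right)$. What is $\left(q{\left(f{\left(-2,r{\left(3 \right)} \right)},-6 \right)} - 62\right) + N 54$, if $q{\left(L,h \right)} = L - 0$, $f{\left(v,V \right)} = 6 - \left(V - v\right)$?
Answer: $2318$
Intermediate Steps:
$r{\left(u \right)} = 3 - u$ ($r{\left(u \right)} = \left(-3 + u\right) \left(-1\right) = 3 - u$)
$f{\left(v,V \right)} = 6 + v - V$ ($f{\left(v,V \right)} = 6 - \left(V - v\right) = 6 + v - V$)
$q{\left(L,h \right)} = L$ ($q{\left(L,h \right)} = L + 0 = L$)
$N = 44$ ($N = 69 - 25 = 44$)
$\left(q{\left(f{\left(-2,r{\left(3 \right)} \right)},-6 \right)} - 62\right) + N 54 = \left(\left(6 - 2 - \left(3 - 3\right)\right) - 62\right) + 44 \cdot 54 = \left(\left(6 - 2 - \left(3 - 3\right)\right) - 62\right) + 2376 = \left(\left(6 - 2 - 0\right) - 62\right) + 2376 = \left(\left(6 - 2 + 0\right) - 62\right) + 2376 = \left(4 - 62\right) + 2376 = -58 + 2376 = 2318$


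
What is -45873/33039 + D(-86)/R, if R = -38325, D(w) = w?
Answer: -195026819/140691075 ≈ -1.3862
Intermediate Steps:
-45873/33039 + D(-86)/R = -45873/33039 - 86/(-38325) = -45873*1/33039 - 86*(-1/38325) = -5097/3671 + 86/38325 = -195026819/140691075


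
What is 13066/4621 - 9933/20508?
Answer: 74019045/31589156 ≈ 2.3432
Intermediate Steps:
13066/4621 - 9933/20508 = 13066*(1/4621) - 9933*1/20508 = 13066/4621 - 3311/6836 = 74019045/31589156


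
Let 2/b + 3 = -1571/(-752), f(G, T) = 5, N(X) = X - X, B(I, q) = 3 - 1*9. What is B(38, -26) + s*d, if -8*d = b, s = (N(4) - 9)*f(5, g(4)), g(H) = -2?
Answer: -2514/137 ≈ -18.350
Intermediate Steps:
B(I, q) = -6 (B(I, q) = 3 - 9 = -6)
N(X) = 0
b = -1504/685 (b = 2/(-3 - 1571/(-752)) = 2/(-3 - 1571*(-1/752)) = 2/(-3 + 1571/752) = 2/(-685/752) = 2*(-752/685) = -1504/685 ≈ -2.1956)
s = -45 (s = (0 - 9)*5 = -9*5 = -45)
d = 188/685 (d = -1/8*(-1504/685) = 188/685 ≈ 0.27445)
B(38, -26) + s*d = -6 - 45*188/685 = -6 - 1692/137 = -2514/137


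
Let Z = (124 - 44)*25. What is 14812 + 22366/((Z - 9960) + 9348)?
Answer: 10290711/694 ≈ 14828.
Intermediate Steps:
Z = 2000 (Z = 80*25 = 2000)
14812 + 22366/((Z - 9960) + 9348) = 14812 + 22366/((2000 - 9960) + 9348) = 14812 + 22366/(-7960 + 9348) = 14812 + 22366/1388 = 14812 + 22366*(1/1388) = 14812 + 11183/694 = 10290711/694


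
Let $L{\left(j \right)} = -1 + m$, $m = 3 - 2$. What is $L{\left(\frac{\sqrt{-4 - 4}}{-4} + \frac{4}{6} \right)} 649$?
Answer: $0$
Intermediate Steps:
$m = 1$
$L{\left(j \right)} = 0$ ($L{\left(j \right)} = -1 + 1 = 0$)
$L{\left(\frac{\sqrt{-4 - 4}}{-4} + \frac{4}{6} \right)} 649 = 0 \cdot 649 = 0$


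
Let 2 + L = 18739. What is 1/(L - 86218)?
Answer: -1/67481 ≈ -1.4819e-5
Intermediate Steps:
L = 18737 (L = -2 + 18739 = 18737)
1/(L - 86218) = 1/(18737 - 86218) = 1/(-67481) = -1/67481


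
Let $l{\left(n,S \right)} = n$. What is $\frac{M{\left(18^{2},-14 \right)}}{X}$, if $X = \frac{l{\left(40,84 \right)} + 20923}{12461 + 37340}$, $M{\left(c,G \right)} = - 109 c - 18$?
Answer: $- \frac{1759668534}{20963} \approx -83942.0$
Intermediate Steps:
$M{\left(c,G \right)} = -18 - 109 c$
$X = \frac{20963}{49801}$ ($X = \frac{40 + 20923}{12461 + 37340} = \frac{20963}{49801} \approx 0.42094$)
$\frac{M{\left(18^{2},-14 \right)}}{X} = \frac{-18 - 109 \cdot 18^{2}}{\frac{20963}{49801}} = \left(-18 - 35316\right) \frac{49801}{20963} = \left(-35334\right) \frac{49801}{20963} = - \frac{1759668534}{20963}$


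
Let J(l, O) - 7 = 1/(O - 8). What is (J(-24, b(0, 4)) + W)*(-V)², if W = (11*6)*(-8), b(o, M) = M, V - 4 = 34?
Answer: -752685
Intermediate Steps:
V = 38 (V = 4 + 34 = 38)
J(l, O) = 7 + 1/(-8 + O) (J(l, O) = 7 + 1/(O - 8) = 7 + 1/(-8 + O))
W = -528 (W = 66*(-8) = -528)
(J(-24, b(0, 4)) + W)*(-V)² = ((-55 + 7*4)/(-8 + 4) - 528)*(-1*38)² = ((-55 + 28)/(-4) - 528)*(-38)² = (-¼*(-27) - 528)*1444 = (27/4 - 528)*1444 = -2085/4*1444 = -752685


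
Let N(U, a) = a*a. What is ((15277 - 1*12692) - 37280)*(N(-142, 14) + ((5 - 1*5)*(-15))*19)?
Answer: -6800220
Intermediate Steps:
N(U, a) = a²
((15277 - 1*12692) - 37280)*(N(-142, 14) + ((5 - 1*5)*(-15))*19) = ((15277 - 1*12692) - 37280)*(14² + ((5 - 1*5)*(-15))*19) = ((15277 - 12692) - 37280)*(196 + ((5 - 5)*(-15))*19) = (2585 - 37280)*(196 + (0*(-15))*19) = -34695*(196 + 0*19) = -34695*(196 + 0) = -34695*196 = -6800220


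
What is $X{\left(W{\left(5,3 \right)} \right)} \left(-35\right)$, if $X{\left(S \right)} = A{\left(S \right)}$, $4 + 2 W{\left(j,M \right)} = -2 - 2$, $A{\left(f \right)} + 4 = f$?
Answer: $280$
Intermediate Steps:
$A{\left(f \right)} = -4 + f$
$W{\left(j,M \right)} = -4$ ($W{\left(j,M \right)} = -2 + \frac{-2 - 2}{2} = -2 + \frac{1}{2} \left(-4\right) = -2 - 2 = -4$)
$X{\left(S \right)} = -4 + S$
$X{\left(W{\left(5,3 \right)} \right)} \left(-35\right) = \left(-4 - 4\right) \left(-35\right) = \left(-8\right) \left(-35\right) = 280$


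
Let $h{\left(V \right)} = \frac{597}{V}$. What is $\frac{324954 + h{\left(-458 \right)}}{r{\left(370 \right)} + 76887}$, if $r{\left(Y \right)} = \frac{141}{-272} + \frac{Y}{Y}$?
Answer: $\frac{4048130712}{957833491} \approx 4.2263$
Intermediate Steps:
$r{\left(Y \right)} = \frac{131}{272}$ ($r{\left(Y \right)} = 141 \left(- \frac{1}{272}\right) + 1 = - \frac{141}{272} + 1 = \frac{131}{272}$)
$\frac{324954 + h{\left(-458 \right)}}{r{\left(370 \right)} + 76887} = \frac{324954 + \frac{597}{-458}}{\frac{131}{272} + 76887} = \frac{324954 + 597 \left(- \frac{1}{458}\right)}{\frac{20913395}{272}} = \left(324954 - \frac{597}{458}\right) \frac{272}{20913395} = \frac{148828335}{458} \cdot \frac{272}{20913395} = \frac{4048130712}{957833491}$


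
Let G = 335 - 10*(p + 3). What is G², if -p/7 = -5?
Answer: 2025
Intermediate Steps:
p = 35 (p = -7*(-5) = 35)
G = -45 (G = 335 - 10*(35 + 3) = 335 - 10*38 = 335 - 380 = -45)
G² = (-45)² = 2025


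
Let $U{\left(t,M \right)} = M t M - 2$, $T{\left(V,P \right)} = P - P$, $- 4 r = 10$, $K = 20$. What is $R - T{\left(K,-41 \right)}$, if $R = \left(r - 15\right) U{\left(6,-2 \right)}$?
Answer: $-385$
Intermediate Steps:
$r = - \frac{5}{2}$ ($r = \left(- \frac{1}{4}\right) 10 = - \frac{5}{2} \approx -2.5$)
$T{\left(V,P \right)} = 0$
$U{\left(t,M \right)} = -2 + t M^{2}$ ($U{\left(t,M \right)} = t M^{2} - 2 = -2 + t M^{2}$)
$R = -385$ ($R = \left(- \frac{5}{2} - 15\right) \left(-2 + 6 \left(-2\right)^{2}\right) = - \frac{35 \left(-2 + 6 \cdot 4\right)}{2} = - \frac{35 \left(-2 + 24\right)}{2} = \left(- \frac{35}{2}\right) 22 = -385$)
$R - T{\left(K,-41 \right)} = -385 - 0 = -385 + 0 = -385$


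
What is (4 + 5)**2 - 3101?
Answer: -3020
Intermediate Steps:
(4 + 5)**2 - 3101 = 9**2 - 3101 = 81 - 3101 = -3020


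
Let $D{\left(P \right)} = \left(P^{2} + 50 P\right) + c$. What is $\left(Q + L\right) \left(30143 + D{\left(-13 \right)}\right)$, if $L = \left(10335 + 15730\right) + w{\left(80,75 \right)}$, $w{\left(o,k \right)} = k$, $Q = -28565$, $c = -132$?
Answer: $-71610250$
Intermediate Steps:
$D{\left(P \right)} = -132 + P^{2} + 50 P$ ($D{\left(P \right)} = \left(P^{2} + 50 P\right) - 132 = -132 + P^{2} + 50 P$)
$L = 26140$ ($L = \left(10335 + 15730\right) + 75 = 26065 + 75 = 26140$)
$\left(Q + L\right) \left(30143 + D{\left(-13 \right)}\right) = \left(-28565 + 26140\right) \left(30143 + \left(-132 + \left(-13\right)^{2} + 50 \left(-13\right)\right)\right) = - 2425 \left(30143 - 613\right) = \left(-2425\right) 29530 = -71610250$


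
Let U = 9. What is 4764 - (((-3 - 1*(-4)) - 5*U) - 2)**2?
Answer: 2648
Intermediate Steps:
4764 - (((-3 - 1*(-4)) - 5*U) - 2)**2 = 4764 - (((-3 - 1*(-4)) - 5*9) - 2)**2 = 4764 - (((-3 + 4) - 45) - 2)**2 = 4764 - ((1 - 45) - 2)**2 = 4764 - (-44 - 2)**2 = 4764 - 1*(-46)**2 = 4764 - 1*2116 = 4764 - 2116 = 2648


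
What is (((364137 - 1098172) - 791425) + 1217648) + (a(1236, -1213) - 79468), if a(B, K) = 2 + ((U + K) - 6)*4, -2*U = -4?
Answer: -392146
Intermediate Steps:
U = 2 (U = -½*(-4) = 2)
a(B, K) = -14 + 4*K (a(B, K) = 2 + ((2 + K) - 6)*4 = 2 + (-4 + K)*4 = 2 + (-16 + 4*K) = -14 + 4*K)
(((364137 - 1098172) - 791425) + 1217648) + (a(1236, -1213) - 79468) = (((364137 - 1098172) - 791425) + 1217648) + ((-14 + 4*(-1213)) - 79468) = ((-734035 - 791425) + 1217648) + ((-14 - 4852) - 79468) = (-1525460 + 1217648) + (-4866 - 79468) = -307812 - 84334 = -392146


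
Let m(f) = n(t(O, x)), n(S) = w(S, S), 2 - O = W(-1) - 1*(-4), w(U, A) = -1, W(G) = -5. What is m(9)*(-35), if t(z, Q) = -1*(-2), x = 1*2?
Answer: 35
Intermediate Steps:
x = 2
O = 3 (O = 2 - (-5 - 1*(-4)) = 2 - (-5 + 4) = 2 - 1*(-1) = 2 + 1 = 3)
t(z, Q) = 2
n(S) = -1
m(f) = -1
m(9)*(-35) = -1*(-35) = 35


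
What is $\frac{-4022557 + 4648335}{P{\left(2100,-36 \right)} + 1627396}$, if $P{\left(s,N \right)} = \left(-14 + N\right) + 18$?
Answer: $\frac{312889}{813682} \approx 0.38453$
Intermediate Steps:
$P{\left(s,N \right)} = 4 + N$
$\frac{-4022557 + 4648335}{P{\left(2100,-36 \right)} + 1627396} = \frac{-4022557 + 4648335}{\left(4 - 36\right) + 1627396} = \frac{625778}{-32 + 1627396} = \frac{625778}{1627364} = 625778 \cdot \frac{1}{1627364} = \frac{312889}{813682}$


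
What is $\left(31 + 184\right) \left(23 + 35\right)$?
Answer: $12470$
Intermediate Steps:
$\left(31 + 184\right) \left(23 + 35\right) = 215 \cdot 58 = 12470$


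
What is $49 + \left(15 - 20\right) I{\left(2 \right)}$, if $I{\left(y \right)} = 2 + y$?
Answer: $29$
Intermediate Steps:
$49 + \left(15 - 20\right) I{\left(2 \right)} = 49 + \left(15 - 20\right) \left(2 + 2\right) = 49 - 20 = 29$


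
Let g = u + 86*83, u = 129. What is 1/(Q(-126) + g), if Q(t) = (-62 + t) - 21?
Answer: 1/7058 ≈ 0.00014168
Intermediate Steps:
g = 7267 (g = 129 + 86*83 = 129 + 7138 = 7267)
Q(t) = -83 + t
1/(Q(-126) + g) = 1/((-83 - 126) + 7267) = 1/(-209 + 7267) = 1/7058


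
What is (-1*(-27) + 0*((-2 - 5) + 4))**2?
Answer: 729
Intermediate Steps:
(-1*(-27) + 0*((-2 - 5) + 4))**2 = (27 + 0*(-7 + 4))**2 = (27 + 0*(-3))**2 = (27 + 0)**2 = 27**2 = 729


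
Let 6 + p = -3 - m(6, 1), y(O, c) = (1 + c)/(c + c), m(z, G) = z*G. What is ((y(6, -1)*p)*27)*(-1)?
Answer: 0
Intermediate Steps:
m(z, G) = G*z
y(O, c) = (1 + c)/(2*c) (y(O, c) = (1 + c)/((2*c)) = (1 + c)*(1/(2*c)) = (1 + c)/(2*c))
p = -15 (p = -6 + (-3 - 6) = -6 - 9 = -15)
((y(6, -1)*p)*27)*(-1) = ((((½)*(1 - 1)/(-1))*(-15))*27)*(-1) = ((((½)*(-1)*0)*(-15))*27)*(-1) = ((0*(-15))*27)*(-1) = (0*27)*(-1) = 0*(-1) = 0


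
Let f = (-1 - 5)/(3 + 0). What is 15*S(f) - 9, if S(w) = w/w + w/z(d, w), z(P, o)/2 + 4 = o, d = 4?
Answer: 17/2 ≈ 8.5000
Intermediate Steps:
z(P, o) = -8 + 2*o
f = -2 (f = -6/3 = -6*⅓ = -2)
S(w) = 1 + w/(-8 + 2*w) (S(w) = w/w + w/(-8 + 2*w) = 1 + w/(-8 + 2*w))
15*S(f) - 9 = 15*((-8 + 3*(-2))/(2*(-4 - 2))) - 9 = 15*((½)*(-8 - 6)/(-6)) - 9 = 15*((½)*(-⅙)*(-14)) - 9 = 15*(7/6) - 9 = 35/2 - 9 = 17/2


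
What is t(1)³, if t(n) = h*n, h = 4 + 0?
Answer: 64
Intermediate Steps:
h = 4
t(n) = 4*n
t(1)³ = (4*1)³ = 4³ = 64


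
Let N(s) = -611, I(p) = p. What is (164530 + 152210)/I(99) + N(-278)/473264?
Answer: 4542472087/1419792 ≈ 3199.4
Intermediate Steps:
(164530 + 152210)/I(99) + N(-278)/473264 = (164530 + 152210)/99 - 611/473264 = 316740*(1/99) - 611*1/473264 = 105580/33 - 611/473264 = 4542472087/1419792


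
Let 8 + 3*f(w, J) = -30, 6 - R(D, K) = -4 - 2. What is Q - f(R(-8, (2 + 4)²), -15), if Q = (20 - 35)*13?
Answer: -547/3 ≈ -182.33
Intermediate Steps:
R(D, K) = 12 (R(D, K) = 6 - (-4 - 2) = 6 - 1*(-6) = 6 + 6 = 12)
f(w, J) = -38/3 (f(w, J) = -8/3 + (⅓)*(-30) = -8/3 - 10 = -38/3)
Q = -195 (Q = -15*13 = -195)
Q - f(R(-8, (2 + 4)²), -15) = -195 - 1*(-38/3) = -195 + 38/3 = -547/3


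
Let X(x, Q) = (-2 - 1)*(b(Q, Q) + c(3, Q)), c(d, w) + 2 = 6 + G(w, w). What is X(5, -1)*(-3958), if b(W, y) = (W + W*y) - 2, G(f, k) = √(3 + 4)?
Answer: 23748 + 11874*√7 ≈ 55164.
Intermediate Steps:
G(f, k) = √7
c(d, w) = 4 + √7 (c(d, w) = -2 + (6 + √7) = 4 + √7)
b(W, y) = -2 + W + W*y
X(x, Q) = -6 - 3*Q - 3*√7 - 3*Q² (X(x, Q) = (-2 - 1)*((-2 + Q + Q*Q) + (4 + √7)) = -3*((-2 + Q + Q²) + (4 + √7)) = -3*(2 + Q + √7 + Q²) = -6 - 3*Q - 3*√7 - 3*Q²)
X(5, -1)*(-3958) = (-6 - 3*(-1) - 3*√7 - 3*(-1)²)*(-3958) = (-6 + 3 - 3*√7 - 3*1)*(-3958) = (-6 + 3 - 3*√7 - 3)*(-3958) = (-6 - 3*√7)*(-3958) = 23748 + 11874*√7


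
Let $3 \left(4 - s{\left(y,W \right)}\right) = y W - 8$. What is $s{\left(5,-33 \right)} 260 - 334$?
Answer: $\frac{47098}{3} \approx 15699.0$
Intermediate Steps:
$s{\left(y,W \right)} = \frac{20}{3} - \frac{W y}{3}$ ($s{\left(y,W \right)} = 4 - \frac{y W - 8}{3} = 4 - \frac{W y - 8}{3} = 4 - \frac{-8 + W y}{3} = 4 - \left(- \frac{8}{3} + \frac{W y}{3}\right) = \frac{20}{3} - \frac{W y}{3}$)
$s{\left(5,-33 \right)} 260 - 334 = \left(\frac{20}{3} - \left(-11\right) 5\right) 260 - 334 = \left(\frac{20}{3} + 55\right) 260 - 334 = \frac{185}{3} \cdot 260 - 334 = \frac{48100}{3} - 334 = \frac{47098}{3}$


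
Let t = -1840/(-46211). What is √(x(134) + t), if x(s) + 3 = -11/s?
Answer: I*√116653667707742/6192274 ≈ 1.7442*I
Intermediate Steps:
x(s) = -3 - 11/s
t = 1840/46211 (t = -1840*(-1/46211) = 1840/46211 ≈ 0.039817)
√(x(134) + t) = √((-3 - 11/134) + 1840/46211) = √(-413/134 + 1840/46211) = √(-18838583/6192274) = I*√116653667707742/6192274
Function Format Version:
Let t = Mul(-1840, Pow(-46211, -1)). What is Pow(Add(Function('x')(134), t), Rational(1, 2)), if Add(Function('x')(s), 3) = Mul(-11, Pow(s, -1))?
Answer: Mul(Rational(1, 6192274), I, Pow(116653667707742, Rational(1, 2))) ≈ Mul(1.7442, I)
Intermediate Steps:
Function('x')(s) = Add(-3, Mul(-11, Pow(s, -1)))
t = Rational(1840, 46211) (t = Mul(-1840, Rational(-1, 46211)) = Rational(1840, 46211) ≈ 0.039817)
Pow(Add(Function('x')(134), t), Rational(1, 2)) = Pow(Add(Add(-3, Mul(-11, Pow(134, -1))), Rational(1840, 46211)), Rational(1, 2)) = Pow(Add(Add(-3, Mul(-11, Rational(1, 134))), Rational(1840, 46211)), Rational(1, 2)) = Pow(Add(Add(-3, Rational(-11, 134)), Rational(1840, 46211)), Rational(1, 2)) = Pow(Add(Rational(-413, 134), Rational(1840, 46211)), Rational(1, 2)) = Pow(Rational(-18838583, 6192274), Rational(1, 2)) = Mul(Rational(1, 6192274), I, Pow(116653667707742, Rational(1, 2)))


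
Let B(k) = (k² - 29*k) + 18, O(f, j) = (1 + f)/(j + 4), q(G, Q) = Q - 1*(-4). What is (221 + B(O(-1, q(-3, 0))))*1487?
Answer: 355393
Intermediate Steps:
q(G, Q) = 4 + Q (q(G, Q) = Q + 4 = 4 + Q)
O(f, j) = (1 + f)/(4 + j)
B(k) = 18 + k² - 29*k
(221 + B(O(-1, q(-3, 0))))*1487 = (221 + (18 + ((1 - 1)/(4 + (4 + 0)))² - 29*(1 - 1)/(4 + (4 + 0))))*1487 = (221 + (18 + (0/(4 + 4))² - 29*0/(4 + 4)))*1487 = (221 + (18 + (0/8)² - 29*0/8))*1487 = (221 + (18 + ((⅛)*0)² - 29*0/8))*1487 = (221 + (18 + 0² - 29*0))*1487 = (221 + (18 + 0 + 0))*1487 = (221 + 18)*1487 = 239*1487 = 355393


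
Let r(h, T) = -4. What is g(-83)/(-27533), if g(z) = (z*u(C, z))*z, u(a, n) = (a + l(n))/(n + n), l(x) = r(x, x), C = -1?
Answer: -415/55066 ≈ -0.0075364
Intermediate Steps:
l(x) = -4
u(a, n) = (-4 + a)/(2*n) (u(a, n) = (a - 4)/(n + n) = (-4 + a)/((2*n)) = (-4 + a)*(1/(2*n)) = (-4 + a)/(2*n))
g(z) = -5*z/2 (g(z) = (z*((-4 - 1)/(2*z)))*z = (z*((½)*(-5)/z))*z = (z*(-5/(2*z)))*z = -5*z/2)
g(-83)/(-27533) = -5/2*(-83)/(-27533) = (415/2)*(-1/27533) = -415/55066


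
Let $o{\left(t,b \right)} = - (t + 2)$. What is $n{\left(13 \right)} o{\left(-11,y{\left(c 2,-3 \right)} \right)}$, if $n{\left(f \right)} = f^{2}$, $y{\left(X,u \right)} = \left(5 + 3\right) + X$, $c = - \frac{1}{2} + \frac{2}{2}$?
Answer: $1521$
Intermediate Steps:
$c = \frac{1}{2}$ ($c = \left(-1\right) \frac{1}{2} + 2 \cdot \frac{1}{2} = - \frac{1}{2} + 1 = \frac{1}{2} \approx 0.5$)
$y{\left(X,u \right)} = 8 + X$
$o{\left(t,b \right)} = -2 - t$ ($o{\left(t,b \right)} = - (2 + t) = -2 - t$)
$n{\left(13 \right)} o{\left(-11,y{\left(c 2,-3 \right)} \right)} = 13^{2} \left(-2 - -11\right) = 169 \left(-2 + 11\right) = 169 \cdot 9 = 1521$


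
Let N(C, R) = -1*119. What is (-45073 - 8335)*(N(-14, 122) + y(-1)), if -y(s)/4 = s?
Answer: 6141920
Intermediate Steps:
N(C, R) = -119
y(s) = -4*s
(-45073 - 8335)*(N(-14, 122) + y(-1)) = (-45073 - 8335)*(-119 - 4*(-1)) = -53408*(-119 + 4) = -53408*(-115) = 6141920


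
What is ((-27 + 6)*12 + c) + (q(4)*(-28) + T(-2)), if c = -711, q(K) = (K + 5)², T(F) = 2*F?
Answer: -3235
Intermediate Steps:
q(K) = (5 + K)²
((-27 + 6)*12 + c) + (q(4)*(-28) + T(-2)) = ((-27 + 6)*12 - 711) + ((5 + 4)²*(-28) + 2*(-2)) = (-21*12 - 711) + (9²*(-28) - 4) = (-252 - 711) + (81*(-28) - 4) = -963 + (-2268 - 4) = -963 - 2272 = -3235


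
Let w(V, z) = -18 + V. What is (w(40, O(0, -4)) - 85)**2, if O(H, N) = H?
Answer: 3969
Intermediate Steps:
(w(40, O(0, -4)) - 85)**2 = ((-18 + 40) - 85)**2 = (22 - 85)**2 = (-63)**2 = 3969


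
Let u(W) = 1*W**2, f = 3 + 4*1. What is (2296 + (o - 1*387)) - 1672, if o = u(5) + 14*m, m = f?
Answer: 360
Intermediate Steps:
f = 7 (f = 3 + 4 = 7)
u(W) = W**2
m = 7
o = 123 (o = 5**2 + 14*7 = 25 + 98 = 123)
(2296 + (o - 1*387)) - 1672 = (2296 + (123 - 1*387)) - 1672 = (2296 + (123 - 387)) - 1672 = (2296 - 264) - 1672 = 2032 - 1672 = 360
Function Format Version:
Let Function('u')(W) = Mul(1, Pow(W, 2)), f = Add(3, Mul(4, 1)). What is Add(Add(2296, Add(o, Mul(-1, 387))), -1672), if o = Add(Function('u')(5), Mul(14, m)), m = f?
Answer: 360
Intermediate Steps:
f = 7 (f = Add(3, 4) = 7)
Function('u')(W) = Pow(W, 2)
m = 7
o = 123 (o = Add(Pow(5, 2), Mul(14, 7)) = Add(25, 98) = 123)
Add(Add(2296, Add(o, Mul(-1, 387))), -1672) = Add(Add(2296, Add(123, Mul(-1, 387))), -1672) = Add(Add(2296, Add(123, -387)), -1672) = Add(Add(2296, -264), -1672) = Add(2032, -1672) = 360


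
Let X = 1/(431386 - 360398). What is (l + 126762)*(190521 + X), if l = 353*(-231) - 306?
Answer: 607435064391837/70988 ≈ 8.5569e+9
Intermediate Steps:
X = 1/70988 ≈ 1.4087e-5
l = -81849 (l = -81543 - 306 = -81849)
(l + 126762)*(190521 + X) = (-81849 + 126762)*(190521 + 1/70988) = 44913*(13524704749/70988) = 607435064391837/70988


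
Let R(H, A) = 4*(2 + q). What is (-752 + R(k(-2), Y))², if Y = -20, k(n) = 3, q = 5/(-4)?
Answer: 561001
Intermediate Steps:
q = -5/4 (q = 5*(-¼) = -5/4 ≈ -1.2500)
R(H, A) = 3 (R(H, A) = 4*(2 - 5/4) = 4*(¾) = 3)
(-752 + R(k(-2), Y))² = (-752 + 3)² = (-749)² = 561001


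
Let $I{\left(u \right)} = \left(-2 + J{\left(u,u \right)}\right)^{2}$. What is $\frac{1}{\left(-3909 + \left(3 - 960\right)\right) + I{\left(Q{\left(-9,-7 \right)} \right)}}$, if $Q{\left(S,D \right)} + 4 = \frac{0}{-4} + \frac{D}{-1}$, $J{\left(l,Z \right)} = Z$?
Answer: $- \frac{1}{4865} \approx -0.00020555$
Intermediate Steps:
$Q{\left(S,D \right)} = -4 - D$ ($Q{\left(S,D \right)} = -4 + \left(\frac{0}{-4} + \frac{D}{-1}\right) = -4 + \left(0 \left(- \frac{1}{4}\right) + D \left(-1\right)\right) = -4 + \left(0 - D\right) = -4 - D$)
$I{\left(u \right)} = \left(-2 + u\right)^{2}$
$\frac{1}{\left(-3909 + \left(3 - 960\right)\right) + I{\left(Q{\left(-9,-7 \right)} \right)}} = \frac{1}{\left(-3909 + \left(3 - 960\right)\right) + \left(-2 - -3\right)^{2}} = \frac{1}{\left(-3909 + \left(3 - 960\right)\right) + \left(-2 + \left(-4 + 7\right)\right)^{2}} = \frac{1}{\left(-3909 - 957\right) + \left(-2 + 3\right)^{2}} = \frac{1}{-4866 + 1^{2}} = \frac{1}{-4866 + 1} = \frac{1}{-4865} = - \frac{1}{4865}$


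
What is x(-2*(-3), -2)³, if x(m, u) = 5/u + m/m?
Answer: -27/8 ≈ -3.3750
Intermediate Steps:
x(m, u) = 1 + 5/u (x(m, u) = 5/u + 1 = 1 + 5/u)
x(-2*(-3), -2)³ = ((5 - 2)/(-2))³ = (-½*3)³ = (-3/2)³ = -27/8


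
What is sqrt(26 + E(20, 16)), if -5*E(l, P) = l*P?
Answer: I*sqrt(38) ≈ 6.1644*I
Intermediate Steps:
E(l, P) = -P*l/5 (E(l, P) = -l*P/5 = -P*l/5)
sqrt(26 + E(20, 16)) = sqrt(26 - 1/5*16*20) = sqrt(26 - 64) = sqrt(-38) = I*sqrt(38)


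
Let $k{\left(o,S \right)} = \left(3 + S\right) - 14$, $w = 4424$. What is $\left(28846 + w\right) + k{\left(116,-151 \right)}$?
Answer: $33108$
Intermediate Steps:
$k{\left(o,S \right)} = -11 + S$
$\left(28846 + w\right) + k{\left(116,-151 \right)} = \left(28846 + 4424\right) - 162 = 33270 - 162 = 33108$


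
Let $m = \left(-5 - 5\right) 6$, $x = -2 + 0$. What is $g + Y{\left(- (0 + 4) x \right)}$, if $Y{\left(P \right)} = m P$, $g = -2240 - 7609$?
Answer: $-10329$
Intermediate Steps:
$x = -2$
$m = -60$ ($m = \left(-10\right) 6 = -60$)
$g = -9849$ ($g = -2240 - 7609 = -9849$)
$Y{\left(P \right)} = - 60 P$
$g + Y{\left(- (0 + 4) x \right)} = -9849 - 60 - (0 + 4) \left(-2\right) = -9849 - 60 \left(-1\right) 4 \left(-2\right) = -9849 - 60 \left(\left(-4\right) \left(-2\right)\right) = -9849 - 480 = -10329$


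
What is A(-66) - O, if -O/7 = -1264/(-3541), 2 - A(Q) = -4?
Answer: 30094/3541 ≈ 8.4987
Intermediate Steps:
A(Q) = 6 (A(Q) = 2 - 1*(-4) = 2 + 4 = 6)
O = -8848/3541 (O = -(-8848)/(-3541) = -(-8848)*(-1)/3541 = -7*1264/3541 = -8848/3541 ≈ -2.4987)
A(-66) - O = 6 - 1*(-8848/3541) = 6 + 8848/3541 = 30094/3541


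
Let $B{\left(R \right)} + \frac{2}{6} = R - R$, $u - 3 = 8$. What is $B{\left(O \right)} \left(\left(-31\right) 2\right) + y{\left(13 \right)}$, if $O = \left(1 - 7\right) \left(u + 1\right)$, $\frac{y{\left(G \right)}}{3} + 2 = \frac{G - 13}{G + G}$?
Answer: $\frac{44}{3} \approx 14.667$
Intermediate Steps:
$u = 11$ ($u = 3 + 8 = 11$)
$y{\left(G \right)} = -6 + \frac{3 \left(-13 + G\right)}{2 G}$ ($y{\left(G \right)} = -6 + 3 \frac{G - 13}{G + G} = -6 + 3 \frac{-13 + G}{2 G} = -6 + \frac{3 \left(-13 + G\right)}{2 G}$)
$O = -72$ ($O = \left(1 - 7\right) \left(11 + 1\right) = \left(-6\right) 12 = -72$)
$B{\left(R \right)} = - \frac{1}{3}$ ($B{\left(R \right)} = - \frac{1}{3} + \left(R - R\right) = - \frac{1}{3} + 0 = - \frac{1}{3}$)
$B{\left(O \right)} \left(\left(-31\right) 2\right) + y{\left(13 \right)} = - \frac{\left(-31\right) 2}{3} + \frac{3 \left(-13 - 39\right)}{2 \cdot 13} = \left(- \frac{1}{3}\right) \left(-62\right) + \frac{3}{2} \cdot \frac{1}{13} \left(-13 - 39\right) = \frac{62}{3} + \frac{3}{2} \cdot \frac{1}{13} \left(-52\right) = \frac{62}{3} - 6 = \frac{44}{3}$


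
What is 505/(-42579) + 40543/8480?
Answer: 1721997997/361069920 ≈ 4.7691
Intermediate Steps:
505/(-42579) + 40543/8480 = 505*(-1/42579) + 40543*(1/8480) = -505/42579 + 40543/8480 = 1721997997/361069920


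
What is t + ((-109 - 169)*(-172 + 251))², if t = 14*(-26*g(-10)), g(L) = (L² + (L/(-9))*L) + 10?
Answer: 4340641036/9 ≈ 4.8229e+8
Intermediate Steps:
g(L) = 10 + 8*L²/9 (g(L) = (L² + (L*(-⅑))*L) + 10 = (L² + (-L/9)*L) + 10 = (L² - L²/9) + 10 = 8*L²/9 + 10 = 10 + 8*L²/9)
t = -323960/9 (t = 14*(-26*(10 + (8/9)*(-10)²)) = 14*(-26*(10 + (8/9)*100)) = 14*(-26*(10 + 800/9)) = 14*(-26*890/9) = 14*(-23140/9) = -323960/9 ≈ -35996.)
t + ((-109 - 169)*(-172 + 251))² = -323960/9 + ((-109 - 169)*(-172 + 251))² = -323960/9 + (-278*79)² = -323960/9 + (-21962)² = -323960/9 + 482329444 = 4340641036/9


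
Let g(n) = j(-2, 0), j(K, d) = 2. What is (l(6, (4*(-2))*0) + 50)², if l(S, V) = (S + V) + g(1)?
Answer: 3364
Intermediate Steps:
g(n) = 2
l(S, V) = 2 + S + V (l(S, V) = (S + V) + 2 = 2 + S + V)
(l(6, (4*(-2))*0) + 50)² = ((2 + 6 + (4*(-2))*0) + 50)² = ((2 + 6 - 8*0) + 50)² = ((2 + 6 + 0) + 50)² = (8 + 50)² = 58² = 3364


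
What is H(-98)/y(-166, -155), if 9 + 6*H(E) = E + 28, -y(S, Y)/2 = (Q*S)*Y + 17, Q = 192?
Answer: 79/59282124 ≈ 1.3326e-6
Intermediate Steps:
y(S, Y) = -34 - 384*S*Y (y(S, Y) = -2*((192*S)*Y + 17) = -2*(192*S*Y + 17) = -2*(17 + 192*S*Y) = -34 - 384*S*Y)
H(E) = 19/6 + E/6 (H(E) = -3/2 + (E + 28)/6 = -3/2 + (28 + E)/6 = -3/2 + (14/3 + E/6) = 19/6 + E/6)
H(-98)/y(-166, -155) = (19/6 + (⅙)*(-98))/(-34 - 384*(-166)*(-155)) = (19/6 - 49/3)/(-34 - 9880320) = -79/6/(-9880354) = -79/6*(-1/9880354) = 79/59282124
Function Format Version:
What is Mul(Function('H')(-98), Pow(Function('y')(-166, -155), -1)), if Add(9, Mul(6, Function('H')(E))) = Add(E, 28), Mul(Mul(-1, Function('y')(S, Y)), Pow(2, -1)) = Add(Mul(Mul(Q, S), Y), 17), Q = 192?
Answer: Rational(79, 59282124) ≈ 1.3326e-6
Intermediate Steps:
Function('y')(S, Y) = Add(-34, Mul(-384, S, Y)) (Function('y')(S, Y) = Mul(-2, Add(Mul(Mul(192, S), Y), 17)) = Mul(-2, Add(Mul(192, S, Y), 17)) = Mul(-2, Add(17, Mul(192, S, Y))) = Add(-34, Mul(-384, S, Y)))
Function('H')(E) = Add(Rational(19, 6), Mul(Rational(1, 6), E)) (Function('H')(E) = Add(Rational(-3, 2), Mul(Rational(1, 6), Add(E, 28))) = Add(Rational(-3, 2), Mul(Rational(1, 6), Add(28, E))) = Add(Rational(-3, 2), Add(Rational(14, 3), Mul(Rational(1, 6), E))) = Add(Rational(19, 6), Mul(Rational(1, 6), E)))
Mul(Function('H')(-98), Pow(Function('y')(-166, -155), -1)) = Mul(Add(Rational(19, 6), Mul(Rational(1, 6), -98)), Pow(Add(-34, Mul(-384, -166, -155)), -1)) = Mul(Add(Rational(19, 6), Rational(-49, 3)), Pow(Add(-34, -9880320), -1)) = Mul(Rational(-79, 6), Pow(-9880354, -1)) = Mul(Rational(-79, 6), Rational(-1, 9880354)) = Rational(79, 59282124)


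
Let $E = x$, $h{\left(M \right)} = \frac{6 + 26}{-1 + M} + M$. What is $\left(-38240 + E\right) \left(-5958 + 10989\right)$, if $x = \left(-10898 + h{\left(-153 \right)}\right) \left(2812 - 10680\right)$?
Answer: $\frac{4809833678052}{11} \approx 4.3726 \cdot 10^{11}$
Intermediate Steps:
$h{\left(M \right)} = M + \frac{32}{-1 + M}$ ($h{\left(M \right)} = \frac{32}{-1 + M} + M = M + \frac{32}{-1 + M}$)
$x = \frac{956459932}{11}$ ($x = \left(-10898 + \frac{32 + \left(-153\right)^{2} - -153}{-1 - 153}\right) \left(2812 - 10680\right) = \left(-10898 + \frac{32 + 23409 + 153}{-154}\right) \left(-7868\right) = \left(-10898 - \frac{11797}{77}\right) \left(-7868\right) = \left(- \frac{850943}{77}\right) \left(-7868\right) = \frac{956459932}{11} \approx 8.6951 \cdot 10^{7}$)
$E = \frac{956459932}{11} \approx 8.6951 \cdot 10^{7}$
$\left(-38240 + E\right) \left(-5958 + 10989\right) = \left(-38240 + \frac{956459932}{11}\right) \left(-5958 + 10989\right) = \frac{956039292}{11} \cdot 5031 = \frac{4809833678052}{11}$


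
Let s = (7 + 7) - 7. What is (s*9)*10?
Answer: 630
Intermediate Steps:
s = 7 (s = 14 - 7 = 7)
(s*9)*10 = (7*9)*10 = 63*10 = 630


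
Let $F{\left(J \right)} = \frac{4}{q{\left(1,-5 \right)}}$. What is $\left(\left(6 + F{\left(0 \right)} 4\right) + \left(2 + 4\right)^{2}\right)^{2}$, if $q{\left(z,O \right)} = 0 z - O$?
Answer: $\frac{51076}{25} \approx 2043.0$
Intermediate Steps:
$q{\left(z,O \right)} = - O$ ($q{\left(z,O \right)} = 0 - O = - O$)
$F{\left(J \right)} = \frac{4}{5}$ ($F{\left(J \right)} = \frac{4}{\left(-1\right) \left(-5\right)} = \frac{4}{5}$)
$\left(\left(6 + F{\left(0 \right)} 4\right) + \left(2 + 4\right)^{2}\right)^{2} = \left(\left(6 + \frac{4}{5} \cdot 4\right) + \left(2 + 4\right)^{2}\right)^{2} = \left(\left(6 + \frac{16}{5}\right) + 6^{2}\right)^{2} = \left(\frac{46}{5} + 36\right)^{2} = \left(\frac{226}{5}\right)^{2} = \frac{51076}{25}$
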